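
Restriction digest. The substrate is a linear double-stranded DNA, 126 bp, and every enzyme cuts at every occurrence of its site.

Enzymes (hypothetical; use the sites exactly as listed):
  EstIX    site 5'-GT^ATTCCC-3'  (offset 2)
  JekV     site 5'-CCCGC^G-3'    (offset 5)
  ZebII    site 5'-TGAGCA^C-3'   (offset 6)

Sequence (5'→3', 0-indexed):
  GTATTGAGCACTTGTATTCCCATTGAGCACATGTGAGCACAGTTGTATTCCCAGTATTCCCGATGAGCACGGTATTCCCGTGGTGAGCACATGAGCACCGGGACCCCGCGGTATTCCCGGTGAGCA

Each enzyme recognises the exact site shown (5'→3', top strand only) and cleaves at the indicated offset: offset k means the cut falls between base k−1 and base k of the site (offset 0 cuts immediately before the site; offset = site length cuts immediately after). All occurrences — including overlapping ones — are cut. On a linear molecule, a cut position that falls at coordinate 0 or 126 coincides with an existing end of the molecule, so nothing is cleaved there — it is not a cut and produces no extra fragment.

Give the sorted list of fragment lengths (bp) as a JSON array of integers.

[3,4,5,7,8,9,10,10,12,14,14,14,16]

Per-enzyme occurrences:
  EstIX (GTATTCCC, off=2): starts [13, 44, 53, 71, 110] → cuts [15, 46, 55, 73, 112]
  JekV (CCCGCG, off=5): starts [104] → cuts [109]
  ZebII (TGAGCAC, off=6): starts [4, 23, 33, 63, 83, 91] → cuts [10, 29, 39, 69, 89, 97]

All cut coordinates (distinct, sorted): [10, 15, 29, 39, 46, 55, 69, 73, 89, 97, 109, 112]

Fragments:
  [0,10): 10 bp
  [10,15): 5 bp
  [15,29): 14 bp
  [29,39): 10 bp
  [39,46): 7 bp
  [46,55): 9 bp
  [55,69): 14 bp
  [69,73): 4 bp
  [73,89): 16 bp
  [89,97): 8 bp
  [97,109): 12 bp
  [109,112): 3 bp
  [112,126): 14 bp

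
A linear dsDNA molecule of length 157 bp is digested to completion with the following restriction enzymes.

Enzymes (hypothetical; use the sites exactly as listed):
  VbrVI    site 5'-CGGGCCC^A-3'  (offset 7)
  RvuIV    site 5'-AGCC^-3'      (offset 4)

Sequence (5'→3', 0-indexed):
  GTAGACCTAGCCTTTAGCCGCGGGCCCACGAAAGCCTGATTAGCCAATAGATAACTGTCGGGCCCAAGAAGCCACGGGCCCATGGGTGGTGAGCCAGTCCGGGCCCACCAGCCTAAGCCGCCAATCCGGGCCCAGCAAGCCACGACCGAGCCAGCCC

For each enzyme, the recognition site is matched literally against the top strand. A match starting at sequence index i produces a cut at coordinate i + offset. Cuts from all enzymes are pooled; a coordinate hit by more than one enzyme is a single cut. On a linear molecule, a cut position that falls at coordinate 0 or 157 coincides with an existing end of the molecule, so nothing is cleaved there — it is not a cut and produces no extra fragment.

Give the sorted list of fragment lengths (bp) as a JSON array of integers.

[1,4,6,7,7,8,8,8,8,9,9,11,11,12,14,14,20]

Site scan:
  VbrVI CGGGCCCA/7: at [20, 58, 74, 99, 126] ⇒ [27, 65, 81, 106, 133]
  RvuIV AGCC/4: at [8, 15, 32, 41, 69, 91, 109, 115, 137, 148, 152] ⇒ [12, 19, 36, 45, 73, 95, 113, 119, 141, 152, 156]

Pooled cuts: [12, 19, 27, 36, 45, 65, 73, 81, 95, 106, 113, 119, 133, 141, 152, 156]

Fragments:
  [0,12): 12 bp
  [12,19): 7 bp
  [19,27): 8 bp
  [27,36): 9 bp
  [36,45): 9 bp
  [45,65): 20 bp
  [65,73): 8 bp
  [73,81): 8 bp
  [81,95): 14 bp
  [95,106): 11 bp
  [106,113): 7 bp
  [113,119): 6 bp
  [119,133): 14 bp
  [133,141): 8 bp
  [141,152): 11 bp
  [152,156): 4 bp
  [156,157): 1 bp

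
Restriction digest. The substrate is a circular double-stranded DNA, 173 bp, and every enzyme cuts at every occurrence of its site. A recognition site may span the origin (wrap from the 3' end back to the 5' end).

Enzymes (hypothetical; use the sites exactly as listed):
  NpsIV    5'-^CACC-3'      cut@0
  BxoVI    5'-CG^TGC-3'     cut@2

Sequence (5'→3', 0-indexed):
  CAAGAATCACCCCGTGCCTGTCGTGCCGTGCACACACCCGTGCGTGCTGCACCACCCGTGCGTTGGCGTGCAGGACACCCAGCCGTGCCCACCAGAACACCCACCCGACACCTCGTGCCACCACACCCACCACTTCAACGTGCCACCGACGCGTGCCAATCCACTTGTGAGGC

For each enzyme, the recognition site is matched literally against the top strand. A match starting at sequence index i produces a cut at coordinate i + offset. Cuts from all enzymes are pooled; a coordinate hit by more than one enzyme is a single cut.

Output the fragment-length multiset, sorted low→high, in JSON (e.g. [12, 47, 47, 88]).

Per-enzyme occurrences:
  NpsIV CACC/0: at [7, 34, 49, 52, 75, 89, 97, 101, 108, 118, 123, 127, 143] ⇒ [7, 34, 49, 52, 75, 89, 97, 101, 108, 118, 123, 127, 143]
  BxoVI CGTGC/2: at [12, 21, 26, 38, 42, 56, 66, 83, 113, 138, 151] ⇒ [14, 23, 28, 40, 44, 58, 68, 85, 115, 140, 153]

Pooled cuts: [7, 14, 23, 28, 34, 40, 44, 49, 52, 58, 68, 75, 85, 89, 97, 101, 108, 115, 118, 123, 127, 140, 143, 153]

Fragment lengths:
  7→14: 7 bp
  14→23: 9 bp
  23→28: 5 bp
  28→34: 6 bp
  34→40: 6 bp
  40→44: 4 bp
  44→49: 5 bp
  49→52: 3 bp
  52→58: 6 bp
  58→68: 10 bp
  68→75: 7 bp
  75→85: 10 bp
  85→89: 4 bp
  89→97: 8 bp
  97→101: 4 bp
  101→108: 7 bp
  108→115: 7 bp
  115→118: 3 bp
  118→123: 5 bp
  123→127: 4 bp
  127→140: 13 bp
  140→143: 3 bp
  143→153: 10 bp
  153→7 (wrap): 173-153+7 = 27 bp

[3,3,3,4,4,4,4,5,5,5,6,6,6,7,7,7,7,8,9,10,10,10,13,27]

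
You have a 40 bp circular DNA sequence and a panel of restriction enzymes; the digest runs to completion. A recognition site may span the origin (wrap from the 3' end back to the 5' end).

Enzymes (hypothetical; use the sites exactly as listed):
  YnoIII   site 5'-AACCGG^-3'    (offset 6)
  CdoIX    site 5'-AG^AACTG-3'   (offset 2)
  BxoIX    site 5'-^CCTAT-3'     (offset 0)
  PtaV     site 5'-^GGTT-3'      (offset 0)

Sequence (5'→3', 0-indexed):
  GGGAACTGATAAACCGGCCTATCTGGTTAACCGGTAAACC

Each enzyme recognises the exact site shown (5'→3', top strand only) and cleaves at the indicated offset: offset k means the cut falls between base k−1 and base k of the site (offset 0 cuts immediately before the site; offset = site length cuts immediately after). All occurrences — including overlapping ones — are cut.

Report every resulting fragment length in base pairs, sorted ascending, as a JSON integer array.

[7,8,10,15]

Per-enzyme occurrences:
  YnoIII AACCGG/6: at [11, 28, 36] ⇒ [2, 17, 34]
  CdoIX (AGAACTG, off=2): no sites
  BxoIX CCTAT/0: at [17] ⇒ [17]
  PtaV GGTT/0: at [24] ⇒ [24]

Pooled cuts: [2, 17, 24, 34]

Fragments:
  2→17: 15 bp
  17→24: 7 bp
  24→34: 10 bp
  34→2 (wrap): 40-34+2 = 8 bp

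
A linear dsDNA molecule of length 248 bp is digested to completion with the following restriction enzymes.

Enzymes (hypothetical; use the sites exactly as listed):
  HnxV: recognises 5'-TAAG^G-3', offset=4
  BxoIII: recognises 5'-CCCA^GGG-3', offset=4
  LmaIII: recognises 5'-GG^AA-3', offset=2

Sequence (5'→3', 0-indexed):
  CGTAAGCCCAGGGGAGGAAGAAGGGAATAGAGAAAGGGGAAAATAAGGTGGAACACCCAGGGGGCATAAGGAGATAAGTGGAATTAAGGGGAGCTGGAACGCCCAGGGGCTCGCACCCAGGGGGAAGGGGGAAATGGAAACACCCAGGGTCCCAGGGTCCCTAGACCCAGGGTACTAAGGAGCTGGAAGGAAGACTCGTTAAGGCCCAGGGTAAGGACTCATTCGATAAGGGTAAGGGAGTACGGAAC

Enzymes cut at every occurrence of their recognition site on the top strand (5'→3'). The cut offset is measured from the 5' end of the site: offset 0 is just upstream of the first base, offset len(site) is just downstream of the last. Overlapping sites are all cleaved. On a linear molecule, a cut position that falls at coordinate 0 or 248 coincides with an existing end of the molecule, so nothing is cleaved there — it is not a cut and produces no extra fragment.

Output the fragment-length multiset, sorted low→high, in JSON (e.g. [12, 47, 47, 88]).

Site scan:
  HnxV TAAGG/4: at [43, 66, 84, 175, 199, 211, 226, 232] ⇒ [47, 70, 88, 179, 203, 215, 230, 236]
  BxoIII CCCAGGG/4: at [6, 55, 101, 115, 142, 150, 165, 204] ⇒ [10, 59, 105, 119, 146, 154, 169, 208]
  LmaIII GGAA/2: at [15, 23, 37, 49, 79, 95, 122, 129, 135, 184, 188, 243] ⇒ [17, 25, 39, 51, 81, 97, 124, 131, 137, 186, 190, 245]

Pooled cuts: [10, 17, 25, 39, 47, 51, 59, 70, 81, 88, 97, 105, 119, 124, 131, 137, 146, 154, 169, 179, 186, 190, 203, 208, 215, 230, 236, 245]

Fragment lengths:
  [0,10): 10 bp
  [10,17): 7 bp
  [17,25): 8 bp
  [25,39): 14 bp
  [39,47): 8 bp
  [47,51): 4 bp
  [51,59): 8 bp
  [59,70): 11 bp
  [70,81): 11 bp
  [81,88): 7 bp
  [88,97): 9 bp
  [97,105): 8 bp
  [105,119): 14 bp
  [119,124): 5 bp
  [124,131): 7 bp
  [131,137): 6 bp
  [137,146): 9 bp
  [146,154): 8 bp
  [154,169): 15 bp
  [169,179): 10 bp
  [179,186): 7 bp
  [186,190): 4 bp
  [190,203): 13 bp
  [203,208): 5 bp
  [208,215): 7 bp
  [215,230): 15 bp
  [230,236): 6 bp
  [236,245): 9 bp
  [245,248): 3 bp

[3,4,4,5,5,6,6,7,7,7,7,7,8,8,8,8,8,9,9,9,10,10,11,11,13,14,14,15,15]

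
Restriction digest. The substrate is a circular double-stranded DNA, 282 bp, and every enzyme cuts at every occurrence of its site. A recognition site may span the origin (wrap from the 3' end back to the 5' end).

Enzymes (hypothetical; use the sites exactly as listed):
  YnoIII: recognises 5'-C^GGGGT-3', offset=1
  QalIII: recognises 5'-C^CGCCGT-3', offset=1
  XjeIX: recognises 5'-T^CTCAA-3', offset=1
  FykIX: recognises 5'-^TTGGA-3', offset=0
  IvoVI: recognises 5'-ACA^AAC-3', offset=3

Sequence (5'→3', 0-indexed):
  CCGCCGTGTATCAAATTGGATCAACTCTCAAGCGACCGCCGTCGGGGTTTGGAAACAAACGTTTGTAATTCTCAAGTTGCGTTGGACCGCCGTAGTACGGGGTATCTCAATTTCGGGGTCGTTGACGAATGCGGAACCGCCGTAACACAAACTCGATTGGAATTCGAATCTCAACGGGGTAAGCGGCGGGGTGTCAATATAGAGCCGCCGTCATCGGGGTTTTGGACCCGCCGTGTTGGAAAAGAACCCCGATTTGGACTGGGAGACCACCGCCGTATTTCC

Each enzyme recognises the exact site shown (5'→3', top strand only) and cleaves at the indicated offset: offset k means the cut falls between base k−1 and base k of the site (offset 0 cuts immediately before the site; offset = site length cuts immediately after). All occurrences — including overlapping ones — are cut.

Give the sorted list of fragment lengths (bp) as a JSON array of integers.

[5,6,6,6,7,7,7,7,7,9,9,10,10,11,11,11,12,12,13,13,13,14,17,18,18,23]

Scan for sites:
  YnoIII CGGGGT/1: at [42, 97, 113, 174, 186, 214] ⇒ [43, 98, 114, 175, 187, 215]
  QalIII CCGCCGT/1: at [0, 35, 86, 136, 204, 227, 269] ⇒ [1, 36, 87, 137, 205, 228, 270]
  XjeIX TCTCAA/1: at [25, 69, 104, 168] ⇒ [26, 70, 105, 169]
  FykIX TTGGA/0: at [15, 48, 81, 156, 221, 235, 253] ⇒ [15, 48, 81, 156, 221, 235, 253]
  IvoVI ACAAAC/3: at [54, 146] ⇒ [57, 149]

All cut coordinates (distinct, sorted): [1, 15, 26, 36, 43, 48, 57, 70, 81, 87, 98, 105, 114, 137, 149, 156, 169, 175, 187, 205, 215, 221, 228, 235, 253, 270]

Fragments:
  1→15: 14 bp
  15→26: 11 bp
  26→36: 10 bp
  36→43: 7 bp
  43→48: 5 bp
  48→57: 9 bp
  57→70: 13 bp
  70→81: 11 bp
  81→87: 6 bp
  87→98: 11 bp
  98→105: 7 bp
  105→114: 9 bp
  114→137: 23 bp
  137→149: 12 bp
  149→156: 7 bp
  156→169: 13 bp
  169→175: 6 bp
  175→187: 12 bp
  187→205: 18 bp
  205→215: 10 bp
  215→221: 6 bp
  221→228: 7 bp
  228→235: 7 bp
  235→253: 18 bp
  253→270: 17 bp
  270→1 (wrap): 282-270+1 = 13 bp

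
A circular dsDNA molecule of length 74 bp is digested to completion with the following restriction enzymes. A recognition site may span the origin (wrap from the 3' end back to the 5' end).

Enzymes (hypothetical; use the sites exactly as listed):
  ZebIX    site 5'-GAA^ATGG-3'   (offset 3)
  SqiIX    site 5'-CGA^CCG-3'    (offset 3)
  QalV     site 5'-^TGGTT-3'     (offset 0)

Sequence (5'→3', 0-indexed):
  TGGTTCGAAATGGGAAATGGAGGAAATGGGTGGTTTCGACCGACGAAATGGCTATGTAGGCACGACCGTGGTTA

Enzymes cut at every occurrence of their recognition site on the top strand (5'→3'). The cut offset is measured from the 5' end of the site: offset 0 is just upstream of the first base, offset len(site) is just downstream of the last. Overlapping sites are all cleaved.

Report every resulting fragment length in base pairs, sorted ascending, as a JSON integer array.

[3,5,6,7,8,9,9,9,18]

Scan for sites:
  ZebIX (GAAATGG, off=3): starts [6, 13, 22, 44] → cuts [9, 16, 25, 47]
  SqiIX (CGACCG, off=3): starts [36, 62] → cuts [39, 65]
  QalV (TGGTT, off=0): starts [0, 30, 68] → cuts [0, 30, 68]

All cut coordinates (distinct, sorted): [0, 9, 16, 25, 30, 39, 47, 65, 68]

Fragments:
  0→9: 9 bp
  9→16: 7 bp
  16→25: 9 bp
  25→30: 5 bp
  30→39: 9 bp
  39→47: 8 bp
  47→65: 18 bp
  65→68: 3 bp
  68→0 (wrap): 74-68+0 = 6 bp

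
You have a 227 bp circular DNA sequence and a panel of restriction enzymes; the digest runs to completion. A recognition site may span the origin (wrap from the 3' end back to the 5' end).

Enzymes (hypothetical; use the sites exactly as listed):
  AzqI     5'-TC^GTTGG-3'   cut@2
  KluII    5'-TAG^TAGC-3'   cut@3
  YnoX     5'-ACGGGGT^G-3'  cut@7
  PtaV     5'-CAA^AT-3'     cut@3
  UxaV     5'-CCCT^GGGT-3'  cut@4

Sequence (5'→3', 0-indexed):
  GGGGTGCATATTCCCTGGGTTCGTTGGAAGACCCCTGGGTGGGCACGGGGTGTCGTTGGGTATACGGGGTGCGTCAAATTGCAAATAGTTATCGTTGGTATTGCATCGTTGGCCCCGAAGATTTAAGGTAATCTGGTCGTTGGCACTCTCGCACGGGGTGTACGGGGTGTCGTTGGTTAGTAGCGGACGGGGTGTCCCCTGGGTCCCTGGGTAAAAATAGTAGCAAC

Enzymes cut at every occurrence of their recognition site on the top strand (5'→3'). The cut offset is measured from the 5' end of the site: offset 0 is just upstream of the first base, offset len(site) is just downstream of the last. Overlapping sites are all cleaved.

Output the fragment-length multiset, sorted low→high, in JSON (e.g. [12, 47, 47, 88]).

Scan for sites:
  AzqI TCGTTGG/2: at [20, 52, 91, 105, 136, 169] ⇒ [22, 54, 93, 107, 138, 171]
  KluII TAGTAGC/3: at [177, 217] ⇒ [180, 220]
  YnoX ACGGGGTG/7: at [44, 63, 152, 161, 186, 225] ⇒ [5, 51, 70, 159, 168, 193]
  PtaV CAAAT/3: at [74, 81] ⇒ [77, 84]
  UxaV CCCTGGGT/4: at [12, 32, 196, 204] ⇒ [16, 36, 200, 208]

Pooled cuts: [5, 16, 22, 36, 51, 54, 70, 77, 84, 93, 107, 138, 159, 168, 171, 180, 193, 200, 208, 220]

Fragments:
  5→16: 11 bp
  16→22: 6 bp
  22→36: 14 bp
  36→51: 15 bp
  51→54: 3 bp
  54→70: 16 bp
  70→77: 7 bp
  77→84: 7 bp
  84→93: 9 bp
  93→107: 14 bp
  107→138: 31 bp
  138→159: 21 bp
  159→168: 9 bp
  168→171: 3 bp
  171→180: 9 bp
  180→193: 13 bp
  193→200: 7 bp
  200→208: 8 bp
  208→220: 12 bp
  220→5 (wrap): 227-220+5 = 12 bp

[3,3,6,7,7,7,8,9,9,9,11,12,12,13,14,14,15,16,21,31]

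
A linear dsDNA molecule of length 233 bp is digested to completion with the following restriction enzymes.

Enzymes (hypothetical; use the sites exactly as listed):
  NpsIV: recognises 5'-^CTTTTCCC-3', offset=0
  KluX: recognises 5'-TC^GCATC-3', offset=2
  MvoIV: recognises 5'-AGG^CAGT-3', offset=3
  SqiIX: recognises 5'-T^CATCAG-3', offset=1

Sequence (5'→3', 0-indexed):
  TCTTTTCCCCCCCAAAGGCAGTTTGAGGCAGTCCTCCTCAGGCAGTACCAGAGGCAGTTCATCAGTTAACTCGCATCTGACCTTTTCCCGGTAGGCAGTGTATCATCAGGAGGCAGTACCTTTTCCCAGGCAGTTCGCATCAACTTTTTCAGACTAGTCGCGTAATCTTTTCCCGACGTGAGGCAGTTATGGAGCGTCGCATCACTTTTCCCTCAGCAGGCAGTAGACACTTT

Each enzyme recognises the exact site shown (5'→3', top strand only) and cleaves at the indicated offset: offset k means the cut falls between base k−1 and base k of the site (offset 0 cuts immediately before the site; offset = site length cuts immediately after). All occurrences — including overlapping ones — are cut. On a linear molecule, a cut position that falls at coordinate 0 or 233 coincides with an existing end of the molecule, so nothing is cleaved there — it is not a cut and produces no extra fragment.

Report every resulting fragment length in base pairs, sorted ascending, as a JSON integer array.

Scan for sites:
  NpsIV CTTTTCCC/0: at [1, 81, 119, 166, 204] ⇒ [1, 81, 119, 166, 204]
  KluX TCGCATC/2: at [70, 134, 196] ⇒ [72, 136, 198]
  MvoIV AGGCAGT/3: at [15, 25, 39, 51, 92, 110, 127, 180, 217] ⇒ [18, 28, 42, 54, 95, 113, 130, 183, 220]
  SqiIX TCATCAG/1: at [58, 102] ⇒ [59, 103]

Pooled cuts: [1, 18, 28, 42, 54, 59, 72, 81, 95, 103, 113, 119, 130, 136, 166, 183, 198, 204, 220]

Fragment lengths:
  [0,1): 1 bp
  [1,18): 17 bp
  [18,28): 10 bp
  [28,42): 14 bp
  [42,54): 12 bp
  [54,59): 5 bp
  [59,72): 13 bp
  [72,81): 9 bp
  [81,95): 14 bp
  [95,103): 8 bp
  [103,113): 10 bp
  [113,119): 6 bp
  [119,130): 11 bp
  [130,136): 6 bp
  [136,166): 30 bp
  [166,183): 17 bp
  [183,198): 15 bp
  [198,204): 6 bp
  [204,220): 16 bp
  [220,233): 13 bp

[1,5,6,6,6,8,9,10,10,11,12,13,13,14,14,15,16,17,17,30]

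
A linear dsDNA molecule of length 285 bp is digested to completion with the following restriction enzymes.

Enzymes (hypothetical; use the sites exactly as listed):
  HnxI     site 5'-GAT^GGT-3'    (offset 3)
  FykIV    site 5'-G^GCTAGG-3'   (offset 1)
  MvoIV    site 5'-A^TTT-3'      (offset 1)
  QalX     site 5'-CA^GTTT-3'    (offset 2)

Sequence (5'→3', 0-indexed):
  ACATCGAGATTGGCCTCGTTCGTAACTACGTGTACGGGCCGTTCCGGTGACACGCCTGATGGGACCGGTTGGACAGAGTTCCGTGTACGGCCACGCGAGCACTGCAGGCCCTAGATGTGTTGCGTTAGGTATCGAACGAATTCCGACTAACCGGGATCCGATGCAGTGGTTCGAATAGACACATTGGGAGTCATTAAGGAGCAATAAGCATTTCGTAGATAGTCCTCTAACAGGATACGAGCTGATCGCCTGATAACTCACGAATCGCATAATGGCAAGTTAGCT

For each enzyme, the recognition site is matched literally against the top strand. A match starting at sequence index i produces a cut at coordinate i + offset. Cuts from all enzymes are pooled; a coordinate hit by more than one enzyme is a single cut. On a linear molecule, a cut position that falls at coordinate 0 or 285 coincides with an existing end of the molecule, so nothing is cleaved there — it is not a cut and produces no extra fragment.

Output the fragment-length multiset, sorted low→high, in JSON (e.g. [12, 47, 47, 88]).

Scan for sites:
  HnxI (GATGGT, off=3): no sites
  FykIV (GGCTAGG, off=1): no sites
  MvoIV (ATTT, off=1): starts [209] → cuts [210]
  QalX (CAGTTT, off=2): no sites

All cut coordinates (distinct, sorted): [210]

Fragment lengths:
  [0,210): 210 bp
  [210,285): 75 bp

[75,210]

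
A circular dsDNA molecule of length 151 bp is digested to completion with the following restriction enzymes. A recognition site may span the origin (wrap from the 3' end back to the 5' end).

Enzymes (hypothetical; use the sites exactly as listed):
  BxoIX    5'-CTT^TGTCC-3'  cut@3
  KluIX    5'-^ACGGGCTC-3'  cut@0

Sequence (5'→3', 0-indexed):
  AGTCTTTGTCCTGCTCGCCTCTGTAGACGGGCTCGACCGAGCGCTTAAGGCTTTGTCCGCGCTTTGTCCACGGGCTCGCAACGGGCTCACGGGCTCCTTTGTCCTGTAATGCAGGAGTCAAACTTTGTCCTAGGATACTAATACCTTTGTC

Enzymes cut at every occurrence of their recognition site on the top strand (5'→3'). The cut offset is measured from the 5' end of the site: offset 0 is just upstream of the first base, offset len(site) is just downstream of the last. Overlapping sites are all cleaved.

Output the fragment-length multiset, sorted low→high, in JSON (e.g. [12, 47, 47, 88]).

Per-enzyme occurrences:
  BxoIX (CTTTGTCC, off=3): starts [3, 50, 61, 96, 122] → cuts [6, 53, 64, 99, 125]
  KluIX (ACGGGCTC, off=0): starts [26, 69, 80, 88] → cuts [26, 69, 80, 88]

All cut coordinates (distinct, sorted): [6, 26, 53, 64, 69, 80, 88, 99, 125]

Fragment lengths:
  6→26: 20 bp
  26→53: 27 bp
  53→64: 11 bp
  64→69: 5 bp
  69→80: 11 bp
  80→88: 8 bp
  88→99: 11 bp
  99→125: 26 bp
  125→6 (wrap): 151-125+6 = 32 bp

[5,8,11,11,11,20,26,27,32]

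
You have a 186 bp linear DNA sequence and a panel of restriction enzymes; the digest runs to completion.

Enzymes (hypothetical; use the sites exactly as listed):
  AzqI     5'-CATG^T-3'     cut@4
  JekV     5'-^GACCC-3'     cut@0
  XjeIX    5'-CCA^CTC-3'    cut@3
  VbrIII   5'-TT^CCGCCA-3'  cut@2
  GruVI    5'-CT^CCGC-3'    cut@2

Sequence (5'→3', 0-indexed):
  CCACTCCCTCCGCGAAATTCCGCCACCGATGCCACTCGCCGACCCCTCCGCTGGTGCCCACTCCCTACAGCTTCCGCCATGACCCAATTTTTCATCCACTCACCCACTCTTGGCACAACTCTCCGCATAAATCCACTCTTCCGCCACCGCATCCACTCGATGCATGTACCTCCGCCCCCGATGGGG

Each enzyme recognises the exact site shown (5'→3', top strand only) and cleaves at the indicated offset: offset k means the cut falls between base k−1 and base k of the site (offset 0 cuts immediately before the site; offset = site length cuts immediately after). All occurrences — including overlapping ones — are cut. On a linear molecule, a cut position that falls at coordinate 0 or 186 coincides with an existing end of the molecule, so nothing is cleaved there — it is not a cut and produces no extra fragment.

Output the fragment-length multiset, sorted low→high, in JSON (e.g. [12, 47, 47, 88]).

[3,5,5,6,6,7,7,8,10,11,13,13,13,15,15,15,16,18]

Site scan:
  AzqI (CATGT, off=4): starts [162] → cuts [166]
  JekV (GACCC, off=0): starts [40, 80] → cuts [40, 80]
  XjeIX (CCACTC, off=3): starts [0, 31, 57, 95, 103, 132, 152] → cuts [3, 34, 60, 98, 106, 135, 155]
  VbrIII (TTCCGCCA, off=2): starts [17, 71, 138] → cuts [19, 73, 140]
  GruVI (CTCCGC, off=2): starts [7, 45, 120, 169] → cuts [9, 47, 122, 171]

Pooled cuts: [3, 9, 19, 34, 40, 47, 60, 73, 80, 98, 106, 122, 135, 140, 155, 166, 171]

Fragment lengths:
  [0,3): 3 bp
  [3,9): 6 bp
  [9,19): 10 bp
  [19,34): 15 bp
  [34,40): 6 bp
  [40,47): 7 bp
  [47,60): 13 bp
  [60,73): 13 bp
  [73,80): 7 bp
  [80,98): 18 bp
  [98,106): 8 bp
  [106,122): 16 bp
  [122,135): 13 bp
  [135,140): 5 bp
  [140,155): 15 bp
  [155,166): 11 bp
  [166,171): 5 bp
  [171,186): 15 bp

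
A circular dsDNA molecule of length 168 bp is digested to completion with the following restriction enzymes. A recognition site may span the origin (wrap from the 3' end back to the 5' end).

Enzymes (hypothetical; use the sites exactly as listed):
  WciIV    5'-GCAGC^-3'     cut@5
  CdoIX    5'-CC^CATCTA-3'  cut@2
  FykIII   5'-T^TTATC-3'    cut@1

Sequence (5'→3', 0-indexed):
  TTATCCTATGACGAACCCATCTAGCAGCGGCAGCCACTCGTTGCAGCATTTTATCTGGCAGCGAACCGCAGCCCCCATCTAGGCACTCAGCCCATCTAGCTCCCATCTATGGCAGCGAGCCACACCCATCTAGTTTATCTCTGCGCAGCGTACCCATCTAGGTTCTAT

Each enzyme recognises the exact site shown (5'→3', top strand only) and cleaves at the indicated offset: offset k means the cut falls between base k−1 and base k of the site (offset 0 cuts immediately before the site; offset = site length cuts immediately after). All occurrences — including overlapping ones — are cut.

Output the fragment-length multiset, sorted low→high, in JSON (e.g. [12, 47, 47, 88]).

[3,3,5,6,8,10,10,11,11,12,13,13,14,15,17,17]

Per-enzyme occurrences:
  WciIV GCAGC/5: at [23, 29, 42, 57, 67, 111, 144] ⇒ [28, 34, 47, 62, 72, 116, 149]
  CdoIX CCCATCTA/2: at [15, 73, 90, 101, 124, 152] ⇒ [17, 75, 92, 103, 126, 154]
  FykIII TTTATC/1: at [49, 133, 167] ⇒ [0, 50, 134]

All cut coordinates (distinct, sorted): [0, 17, 28, 34, 47, 50, 62, 72, 75, 92, 103, 116, 126, 134, 149, 154]

Fragments:
  0→17: 17 bp
  17→28: 11 bp
  28→34: 6 bp
  34→47: 13 bp
  47→50: 3 bp
  50→62: 12 bp
  62→72: 10 bp
  72→75: 3 bp
  75→92: 17 bp
  92→103: 11 bp
  103→116: 13 bp
  116→126: 10 bp
  126→134: 8 bp
  134→149: 15 bp
  149→154: 5 bp
  154→0 (wrap): 168-154+0 = 14 bp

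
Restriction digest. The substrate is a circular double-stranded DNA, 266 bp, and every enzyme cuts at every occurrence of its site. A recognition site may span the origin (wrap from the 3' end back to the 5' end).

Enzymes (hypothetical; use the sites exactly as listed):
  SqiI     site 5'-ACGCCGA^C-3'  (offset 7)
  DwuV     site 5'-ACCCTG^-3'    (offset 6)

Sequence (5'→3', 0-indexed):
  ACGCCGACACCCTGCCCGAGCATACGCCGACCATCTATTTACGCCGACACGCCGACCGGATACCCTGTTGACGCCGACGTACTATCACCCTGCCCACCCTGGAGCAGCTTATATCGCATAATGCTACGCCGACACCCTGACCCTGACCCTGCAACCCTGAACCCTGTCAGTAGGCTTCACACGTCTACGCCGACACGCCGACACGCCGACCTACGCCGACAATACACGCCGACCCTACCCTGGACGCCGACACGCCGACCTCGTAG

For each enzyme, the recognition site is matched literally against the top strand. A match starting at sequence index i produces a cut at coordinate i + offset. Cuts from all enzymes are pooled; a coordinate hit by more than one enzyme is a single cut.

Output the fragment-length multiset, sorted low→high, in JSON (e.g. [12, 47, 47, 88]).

[6,6,7,7,7,8,8,8,8,8,8,9,10,10,10,12,13,15,15,16,17,27,31]

Per-enzyme occurrences:
  SqiI ACGCCGAC/7: at [0, 23, 40, 48, 70, 125, 186, 194, 202, 212, 225, 243, 251] ⇒ [7, 30, 47, 55, 77, 132, 193, 201, 209, 219, 232, 250, 258]
  DwuV ACCCTG/6: at [8, 61, 86, 95, 133, 139, 145, 153, 160, 236] ⇒ [14, 67, 92, 101, 139, 145, 151, 159, 166, 242]

All cut coordinates (distinct, sorted): [7, 14, 30, 47, 55, 67, 77, 92, 101, 132, 139, 145, 151, 159, 166, 193, 201, 209, 219, 232, 242, 250, 258]

Fragment lengths:
  7→14: 7 bp
  14→30: 16 bp
  30→47: 17 bp
  47→55: 8 bp
  55→67: 12 bp
  67→77: 10 bp
  77→92: 15 bp
  92→101: 9 bp
  101→132: 31 bp
  132→139: 7 bp
  139→145: 6 bp
  145→151: 6 bp
  151→159: 8 bp
  159→166: 7 bp
  166→193: 27 bp
  193→201: 8 bp
  201→209: 8 bp
  209→219: 10 bp
  219→232: 13 bp
  232→242: 10 bp
  242→250: 8 bp
  250→258: 8 bp
  258→7 (wrap): 266-258+7 = 15 bp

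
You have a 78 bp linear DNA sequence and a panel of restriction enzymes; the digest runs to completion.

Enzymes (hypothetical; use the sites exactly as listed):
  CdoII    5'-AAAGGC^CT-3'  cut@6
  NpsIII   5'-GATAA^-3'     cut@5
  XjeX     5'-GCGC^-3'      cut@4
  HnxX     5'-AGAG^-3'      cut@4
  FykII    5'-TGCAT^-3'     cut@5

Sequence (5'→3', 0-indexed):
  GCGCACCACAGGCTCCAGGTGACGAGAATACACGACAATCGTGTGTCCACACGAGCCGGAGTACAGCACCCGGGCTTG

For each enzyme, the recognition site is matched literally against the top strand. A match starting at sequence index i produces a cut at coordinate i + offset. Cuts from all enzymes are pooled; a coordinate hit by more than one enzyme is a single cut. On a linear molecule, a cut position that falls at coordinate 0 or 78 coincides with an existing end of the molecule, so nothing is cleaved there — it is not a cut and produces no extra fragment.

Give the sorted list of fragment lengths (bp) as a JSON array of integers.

Scan for sites:
  CdoII (AAAGGCCT, off=6): no sites
  NpsIII (GATAA, off=5): no sites
  XjeX (GCGC, off=4): starts [0] → cuts [4]
  HnxX (AGAG, off=4): no sites
  FykII (TGCAT, off=5): no sites

All cut coordinates (distinct, sorted): [4]

Fragment lengths:
  [0,4): 4 bp
  [4,78): 74 bp

[4,74]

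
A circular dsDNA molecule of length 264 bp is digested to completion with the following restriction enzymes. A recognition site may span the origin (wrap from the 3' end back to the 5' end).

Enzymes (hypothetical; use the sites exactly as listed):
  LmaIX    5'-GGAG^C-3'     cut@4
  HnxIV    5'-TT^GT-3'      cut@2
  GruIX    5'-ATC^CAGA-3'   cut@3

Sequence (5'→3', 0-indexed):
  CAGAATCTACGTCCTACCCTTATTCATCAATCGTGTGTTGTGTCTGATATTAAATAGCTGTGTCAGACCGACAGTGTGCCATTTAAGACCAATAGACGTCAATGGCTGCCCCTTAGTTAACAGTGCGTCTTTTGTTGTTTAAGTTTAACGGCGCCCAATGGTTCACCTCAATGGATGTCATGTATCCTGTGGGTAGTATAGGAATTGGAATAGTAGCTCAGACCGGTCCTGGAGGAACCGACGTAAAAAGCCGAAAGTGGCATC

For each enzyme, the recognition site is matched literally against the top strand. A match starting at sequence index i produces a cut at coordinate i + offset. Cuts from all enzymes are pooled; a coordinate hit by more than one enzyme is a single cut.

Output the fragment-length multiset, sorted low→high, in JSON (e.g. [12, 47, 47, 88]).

[3,39,94,128]

Site scan:
  LmaIX (GGAGC, off=4): no sites
  HnxIV (TTGT, off=2): starts [37, 131, 134] → cuts [39, 133, 136]
  GruIX (ATCCAGA, off=3): starts [261] → cuts [0]

Pooled cuts: [0, 39, 133, 136]

Fragments:
  0→39: 39 bp
  39→133: 94 bp
  133→136: 3 bp
  136→0 (wrap): 264-136+0 = 128 bp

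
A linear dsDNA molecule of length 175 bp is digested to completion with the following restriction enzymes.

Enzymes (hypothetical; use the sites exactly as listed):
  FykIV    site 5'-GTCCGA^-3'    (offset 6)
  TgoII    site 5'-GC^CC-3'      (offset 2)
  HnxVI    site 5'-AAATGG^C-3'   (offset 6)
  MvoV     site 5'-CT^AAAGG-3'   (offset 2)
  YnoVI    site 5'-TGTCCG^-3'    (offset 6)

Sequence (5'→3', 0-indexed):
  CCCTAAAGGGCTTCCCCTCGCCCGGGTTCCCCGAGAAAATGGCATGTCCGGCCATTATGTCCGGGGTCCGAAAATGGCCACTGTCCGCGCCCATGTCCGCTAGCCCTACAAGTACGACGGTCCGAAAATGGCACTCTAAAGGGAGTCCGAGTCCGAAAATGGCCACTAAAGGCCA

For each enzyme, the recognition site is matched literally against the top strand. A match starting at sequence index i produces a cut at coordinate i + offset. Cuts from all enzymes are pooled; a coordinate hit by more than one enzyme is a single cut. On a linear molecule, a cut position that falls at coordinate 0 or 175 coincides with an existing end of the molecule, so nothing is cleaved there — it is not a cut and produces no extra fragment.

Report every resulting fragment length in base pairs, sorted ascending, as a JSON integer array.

[3,4,5,5,6,6,6,6,6,8,8,8,9,10,13,13,17,21,21]

Per-enzyme occurrences:
  FykIV GTCCGA/6: at [65, 119, 144, 150] ⇒ [71, 125, 150, 156]
  TgoII GCCC/2: at [19, 88, 102] ⇒ [21, 90, 104]
  HnxVI AAATGGC/6: at [36, 71, 125, 156] ⇒ [42, 77, 131, 162]
  MvoV CTAAAGG/2: at [2, 135, 165] ⇒ [4, 137, 167]
  YnoVI TGTCCG/6: at [44, 57, 81, 93] ⇒ [50, 63, 87, 99]

Pooled cuts: [4, 21, 42, 50, 63, 71, 77, 87, 90, 99, 104, 125, 131, 137, 150, 156, 162, 167]

Fragments:
  [0,4): 4 bp
  [4,21): 17 bp
  [21,42): 21 bp
  [42,50): 8 bp
  [50,63): 13 bp
  [63,71): 8 bp
  [71,77): 6 bp
  [77,87): 10 bp
  [87,90): 3 bp
  [90,99): 9 bp
  [99,104): 5 bp
  [104,125): 21 bp
  [125,131): 6 bp
  [131,137): 6 bp
  [137,150): 13 bp
  [150,156): 6 bp
  [156,162): 6 bp
  [162,167): 5 bp
  [167,175): 8 bp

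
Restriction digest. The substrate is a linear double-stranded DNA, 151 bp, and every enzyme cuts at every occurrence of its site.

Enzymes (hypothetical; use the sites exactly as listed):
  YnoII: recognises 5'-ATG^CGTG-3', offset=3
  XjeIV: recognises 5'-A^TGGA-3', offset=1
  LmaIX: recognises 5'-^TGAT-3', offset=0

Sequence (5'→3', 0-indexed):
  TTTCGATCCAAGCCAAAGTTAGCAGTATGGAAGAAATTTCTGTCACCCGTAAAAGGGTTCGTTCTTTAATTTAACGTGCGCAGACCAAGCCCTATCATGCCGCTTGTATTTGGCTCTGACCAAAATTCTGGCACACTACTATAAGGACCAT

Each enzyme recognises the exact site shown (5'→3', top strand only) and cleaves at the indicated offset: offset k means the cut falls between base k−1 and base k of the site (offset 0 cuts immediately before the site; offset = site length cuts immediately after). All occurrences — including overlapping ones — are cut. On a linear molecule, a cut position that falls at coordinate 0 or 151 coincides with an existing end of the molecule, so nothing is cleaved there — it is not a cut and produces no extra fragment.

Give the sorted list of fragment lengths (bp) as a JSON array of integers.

[27,124]

Site scan:
  YnoII (ATGCGTG, off=3): no sites
  XjeIV (ATGGA, off=1): starts [26] → cuts [27]
  LmaIX (TGAT, off=0): no sites

Pooled cuts: [27]

Fragments:
  [0,27): 27 bp
  [27,151): 124 bp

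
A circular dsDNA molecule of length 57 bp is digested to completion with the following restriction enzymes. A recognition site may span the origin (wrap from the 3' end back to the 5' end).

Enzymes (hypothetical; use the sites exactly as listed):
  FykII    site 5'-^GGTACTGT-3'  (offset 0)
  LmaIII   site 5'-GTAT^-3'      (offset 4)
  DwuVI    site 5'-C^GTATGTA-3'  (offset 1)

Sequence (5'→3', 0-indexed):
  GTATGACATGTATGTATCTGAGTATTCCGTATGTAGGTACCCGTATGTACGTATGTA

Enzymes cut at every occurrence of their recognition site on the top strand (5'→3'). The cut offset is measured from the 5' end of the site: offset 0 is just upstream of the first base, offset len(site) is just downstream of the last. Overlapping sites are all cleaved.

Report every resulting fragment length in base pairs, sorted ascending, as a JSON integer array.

Per-enzyme occurrences:
  FykII (GGTACTGT, off=0): no sites
  LmaIII GTAT/4: at [0, 9, 13, 21, 28, 42, 50] ⇒ [4, 13, 17, 25, 32, 46, 54]
  DwuVI CGTATGTA/1: at [27, 41, 49] ⇒ [28, 42, 50]

All cut coordinates (distinct, sorted): [4, 13, 17, 25, 28, 32, 42, 46, 50, 54]

Fragments:
  4→13: 9 bp
  13→17: 4 bp
  17→25: 8 bp
  25→28: 3 bp
  28→32: 4 bp
  32→42: 10 bp
  42→46: 4 bp
  46→50: 4 bp
  50→54: 4 bp
  54→4 (wrap): 57-54+4 = 7 bp

[3,4,4,4,4,4,7,8,9,10]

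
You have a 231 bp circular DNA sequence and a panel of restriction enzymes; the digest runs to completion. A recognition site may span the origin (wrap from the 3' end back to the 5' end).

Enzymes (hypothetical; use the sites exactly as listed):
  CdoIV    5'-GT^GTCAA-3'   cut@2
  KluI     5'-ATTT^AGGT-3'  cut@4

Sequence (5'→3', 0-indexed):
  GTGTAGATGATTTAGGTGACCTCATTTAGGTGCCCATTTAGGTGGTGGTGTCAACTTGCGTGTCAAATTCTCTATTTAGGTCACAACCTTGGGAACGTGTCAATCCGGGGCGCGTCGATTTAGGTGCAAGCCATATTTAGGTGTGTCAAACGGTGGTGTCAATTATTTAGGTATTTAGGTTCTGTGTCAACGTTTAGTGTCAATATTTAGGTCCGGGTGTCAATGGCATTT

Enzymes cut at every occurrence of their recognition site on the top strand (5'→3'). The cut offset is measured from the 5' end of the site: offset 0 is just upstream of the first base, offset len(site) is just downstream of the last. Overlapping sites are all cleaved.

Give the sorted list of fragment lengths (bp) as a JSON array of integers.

Scan for sites:
  CdoIV GTGTCAA/2: at [47, 59, 96, 142, 155, 183, 196, 216] ⇒ [49, 61, 98, 144, 157, 185, 198, 218]
  KluI ATTTAGGT/4: at [9, 23, 35, 73, 117, 134, 164, 172, 204] ⇒ [13, 27, 39, 77, 121, 138, 168, 176, 208]

Pooled cuts: [13, 27, 39, 49, 61, 77, 98, 121, 138, 144, 157, 168, 176, 185, 198, 208, 218]

Fragments:
  13→27: 14 bp
  27→39: 12 bp
  39→49: 10 bp
  49→61: 12 bp
  61→77: 16 bp
  77→98: 21 bp
  98→121: 23 bp
  121→138: 17 bp
  138→144: 6 bp
  144→157: 13 bp
  157→168: 11 bp
  168→176: 8 bp
  176→185: 9 bp
  185→198: 13 bp
  198→208: 10 bp
  208→218: 10 bp
  218→13 (wrap): 231-218+13 = 26 bp

[6,8,9,10,10,10,11,12,12,13,13,14,16,17,21,23,26]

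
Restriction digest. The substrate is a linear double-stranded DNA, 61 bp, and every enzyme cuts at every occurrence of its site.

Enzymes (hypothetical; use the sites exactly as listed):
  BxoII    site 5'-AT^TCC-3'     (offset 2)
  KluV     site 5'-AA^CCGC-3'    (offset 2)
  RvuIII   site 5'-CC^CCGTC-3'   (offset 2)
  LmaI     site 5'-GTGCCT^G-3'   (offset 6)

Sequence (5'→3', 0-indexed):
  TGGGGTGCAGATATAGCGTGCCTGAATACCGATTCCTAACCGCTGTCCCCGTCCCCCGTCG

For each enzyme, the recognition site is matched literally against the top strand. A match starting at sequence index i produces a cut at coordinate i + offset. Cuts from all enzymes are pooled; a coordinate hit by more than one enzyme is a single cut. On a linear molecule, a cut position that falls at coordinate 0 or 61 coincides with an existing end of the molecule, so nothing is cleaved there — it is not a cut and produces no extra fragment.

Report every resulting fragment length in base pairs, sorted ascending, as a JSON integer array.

Scan for sites:
  BxoII (ATTCC, off=2): starts [31] → cuts [33]
  KluV (AACCGC, off=2): starts [37] → cuts [39]
  RvuIII (CCCCGTC, off=2): starts [46, 53] → cuts [48, 55]
  LmaI (GTGCCTG, off=6): starts [17] → cuts [23]

All cut coordinates (distinct, sorted): [23, 33, 39, 48, 55]

Fragments:
  [0,23): 23 bp
  [23,33): 10 bp
  [33,39): 6 bp
  [39,48): 9 bp
  [48,55): 7 bp
  [55,61): 6 bp

[6,6,7,9,10,23]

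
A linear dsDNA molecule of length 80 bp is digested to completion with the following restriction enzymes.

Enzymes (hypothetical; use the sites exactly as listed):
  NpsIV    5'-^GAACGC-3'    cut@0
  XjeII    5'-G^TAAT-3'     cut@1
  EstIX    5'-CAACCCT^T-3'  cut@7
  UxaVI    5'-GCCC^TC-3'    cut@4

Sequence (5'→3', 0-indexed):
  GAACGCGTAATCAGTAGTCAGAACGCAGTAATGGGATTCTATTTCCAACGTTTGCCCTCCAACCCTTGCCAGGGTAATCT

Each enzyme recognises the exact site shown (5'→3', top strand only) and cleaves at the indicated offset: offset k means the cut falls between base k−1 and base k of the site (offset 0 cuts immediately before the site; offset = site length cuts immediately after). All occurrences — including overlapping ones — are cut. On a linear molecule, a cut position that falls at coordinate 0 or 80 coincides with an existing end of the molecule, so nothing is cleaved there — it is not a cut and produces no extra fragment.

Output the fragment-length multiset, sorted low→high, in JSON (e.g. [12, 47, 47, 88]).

[6,7,8,8,9,13,29]

Site scan:
  NpsIV GAACGC/0: at [0, 20] ⇒ [20] (position 0 is a terminus of the linear molecule — no cut)
  XjeII GTAAT/1: at [6, 27, 73] ⇒ [7, 28, 74]
  EstIX CAACCCTT/7: at [59] ⇒ [66]
  UxaVI GCCCTC/4: at [53] ⇒ [57]

Pooled cuts: [7, 20, 28, 57, 66, 74]

Fragment lengths:
  [0,7): 7 bp
  [7,20): 13 bp
  [20,28): 8 bp
  [28,57): 29 bp
  [57,66): 9 bp
  [66,74): 8 bp
  [74,80): 6 bp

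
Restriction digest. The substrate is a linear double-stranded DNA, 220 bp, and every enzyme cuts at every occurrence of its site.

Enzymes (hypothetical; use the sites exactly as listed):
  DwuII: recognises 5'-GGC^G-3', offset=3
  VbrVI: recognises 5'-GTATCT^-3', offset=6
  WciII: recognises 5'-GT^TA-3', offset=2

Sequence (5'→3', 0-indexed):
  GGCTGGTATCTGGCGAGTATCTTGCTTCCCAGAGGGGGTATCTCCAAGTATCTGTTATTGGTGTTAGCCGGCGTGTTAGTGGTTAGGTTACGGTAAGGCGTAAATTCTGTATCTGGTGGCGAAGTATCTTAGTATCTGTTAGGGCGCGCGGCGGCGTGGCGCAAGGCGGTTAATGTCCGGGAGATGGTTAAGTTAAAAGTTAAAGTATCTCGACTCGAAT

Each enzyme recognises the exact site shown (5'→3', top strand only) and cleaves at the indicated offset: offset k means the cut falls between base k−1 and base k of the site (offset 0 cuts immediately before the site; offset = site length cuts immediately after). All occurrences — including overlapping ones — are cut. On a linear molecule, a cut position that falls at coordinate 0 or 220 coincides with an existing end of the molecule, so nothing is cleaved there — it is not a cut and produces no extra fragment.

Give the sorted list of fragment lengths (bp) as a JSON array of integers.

[2,2,3,3,3,4,5,5,5,6,6,7,7,7,7,8,8,8,9,9,10,10,10,11,11,15,18,21]

Per-enzyme occurrences:
  DwuII (GGCG, off=3): starts [11, 69, 96, 117, 142, 149, 152, 157, 164] → cuts [14, 72, 99, 120, 145, 152, 155, 160, 167]
  VbrVI (GTATCT, off=6): starts [5, 16, 37, 47, 108, 123, 131, 204] → cuts [11, 22, 43, 53, 114, 129, 137, 210]
  WciII (GTTA, off=2): starts [53, 62, 74, 81, 86, 137, 168, 186, 191, 198] → cuts [55, 64, 76, 83, 88, 139, 170, 188, 193, 200]

All cut coordinates (distinct, sorted): [11, 14, 22, 43, 53, 55, 64, 72, 76, 83, 88, 99, 114, 120, 129, 137, 139, 145, 152, 155, 160, 167, 170, 188, 193, 200, 210]

Fragments:
  [0,11): 11 bp
  [11,14): 3 bp
  [14,22): 8 bp
  [22,43): 21 bp
  [43,53): 10 bp
  [53,55): 2 bp
  [55,64): 9 bp
  [64,72): 8 bp
  [72,76): 4 bp
  [76,83): 7 bp
  [83,88): 5 bp
  [88,99): 11 bp
  [99,114): 15 bp
  [114,120): 6 bp
  [120,129): 9 bp
  [129,137): 8 bp
  [137,139): 2 bp
  [139,145): 6 bp
  [145,152): 7 bp
  [152,155): 3 bp
  [155,160): 5 bp
  [160,167): 7 bp
  [167,170): 3 bp
  [170,188): 18 bp
  [188,193): 5 bp
  [193,200): 7 bp
  [200,210): 10 bp
  [210,220): 10 bp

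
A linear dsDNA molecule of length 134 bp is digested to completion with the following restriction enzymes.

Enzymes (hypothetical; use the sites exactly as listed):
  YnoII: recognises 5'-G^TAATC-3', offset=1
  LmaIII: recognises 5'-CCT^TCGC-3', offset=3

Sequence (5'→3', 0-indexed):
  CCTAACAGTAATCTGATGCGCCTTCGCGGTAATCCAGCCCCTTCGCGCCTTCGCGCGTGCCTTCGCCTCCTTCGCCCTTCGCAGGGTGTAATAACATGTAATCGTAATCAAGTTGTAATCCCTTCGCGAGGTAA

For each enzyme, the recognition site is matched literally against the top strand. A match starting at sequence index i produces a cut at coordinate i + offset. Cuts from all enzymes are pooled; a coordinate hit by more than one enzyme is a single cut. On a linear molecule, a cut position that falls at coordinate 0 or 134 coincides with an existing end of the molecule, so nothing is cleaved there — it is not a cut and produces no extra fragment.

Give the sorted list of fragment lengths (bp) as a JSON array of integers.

Per-enzyme occurrences:
  YnoII GTAATC/1: at [7, 28, 97, 103, 114] ⇒ [8, 29, 98, 104, 115]
  LmaIII CCTTCGC/3: at [20, 39, 47, 59, 68, 75, 120] ⇒ [23, 42, 50, 62, 71, 78, 123]

Pooled cuts: [8, 23, 29, 42, 50, 62, 71, 78, 98, 104, 115, 123]

Fragments:
  [0,8): 8 bp
  [8,23): 15 bp
  [23,29): 6 bp
  [29,42): 13 bp
  [42,50): 8 bp
  [50,62): 12 bp
  [62,71): 9 bp
  [71,78): 7 bp
  [78,98): 20 bp
  [98,104): 6 bp
  [104,115): 11 bp
  [115,123): 8 bp
  [123,134): 11 bp

[6,6,7,8,8,8,9,11,11,12,13,15,20]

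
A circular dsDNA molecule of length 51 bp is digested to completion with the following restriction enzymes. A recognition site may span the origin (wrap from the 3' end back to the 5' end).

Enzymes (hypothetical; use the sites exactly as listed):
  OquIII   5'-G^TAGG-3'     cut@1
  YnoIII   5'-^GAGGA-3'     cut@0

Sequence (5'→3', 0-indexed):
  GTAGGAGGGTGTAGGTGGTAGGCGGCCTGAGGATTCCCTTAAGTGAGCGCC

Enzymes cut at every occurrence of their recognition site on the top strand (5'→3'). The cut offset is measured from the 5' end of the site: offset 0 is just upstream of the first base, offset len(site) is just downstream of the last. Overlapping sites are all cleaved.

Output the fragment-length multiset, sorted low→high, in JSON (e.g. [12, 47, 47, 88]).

[7,10,10,24]

Site scan:
  OquIII GTAGG/1: at [0, 10, 17] ⇒ [1, 11, 18]
  YnoIII GAGGA/0: at [28] ⇒ [28]

All cut coordinates (distinct, sorted): [1, 11, 18, 28]

Fragments:
  1→11: 10 bp
  11→18: 7 bp
  18→28: 10 bp
  28→1 (wrap): 51-28+1 = 24 bp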